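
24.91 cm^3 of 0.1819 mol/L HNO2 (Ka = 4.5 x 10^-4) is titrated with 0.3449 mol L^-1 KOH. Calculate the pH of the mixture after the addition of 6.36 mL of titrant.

3.32

Initial n(HNO2) = 0.1819 x 0.02491 = 0.004531 mol.
n(KOH) added = 0.3449 x 0.006360 = 0.002194 mol, converting that many moles of HNO2 to NO2-.
Remaining n(HNO2) = 0.002338 mol; n(NO2-) = 0.002194 mol.
By Henderson-Hasselbalch, pH = pKa + log([A^-]/[HA]) = 3.35 + log(0.002194/0.002338) = 3.35 + (-0.03) = 3.32.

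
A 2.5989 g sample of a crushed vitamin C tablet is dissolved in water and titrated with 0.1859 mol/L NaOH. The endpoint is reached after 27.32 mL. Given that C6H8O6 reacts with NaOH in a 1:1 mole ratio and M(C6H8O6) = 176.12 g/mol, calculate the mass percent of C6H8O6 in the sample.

34.4%

n(NaOH) = 0.1859 x 0.02732 = 0.005079 mol.
n(C6H8O6) = 0.005079 / 1 = 0.005079 mol.
mass of C6H8O6 = 0.005079 x 176.12 = 0.8945 g.
% purity = 0.8945 / 2.5989 x 100 = 34.4%.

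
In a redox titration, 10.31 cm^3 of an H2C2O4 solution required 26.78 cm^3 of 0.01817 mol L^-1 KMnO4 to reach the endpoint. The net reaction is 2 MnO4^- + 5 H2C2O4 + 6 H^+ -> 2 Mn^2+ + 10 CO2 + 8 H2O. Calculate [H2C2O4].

n(KMnO4) = 0.01817 x 0.02678 = 0.0004866 mol.
From the balanced equation, 2 mol KMnO4 reacts with 5 mol H2C2O4, so n(H2C2O4) = 0.0004866 x 5/2 = 0.001216 mol.
[H2C2O4] = 0.001216 / 0.01031 L = 0.118 M.

0.118 M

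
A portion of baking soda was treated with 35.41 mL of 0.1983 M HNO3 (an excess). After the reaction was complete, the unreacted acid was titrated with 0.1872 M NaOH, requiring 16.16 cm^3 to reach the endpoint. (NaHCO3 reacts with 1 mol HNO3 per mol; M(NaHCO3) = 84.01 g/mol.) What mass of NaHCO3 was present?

Total n(HNO3) added = 0.1983 x 0.03541 = 0.007022 mol.
n(NaOH) used = 0.1872 x 0.01616 = 0.003025 mol, which equals the excess n(HNO3).
So n(HNO3) consumed by the sample = 0.007022 - 0.003025 = 0.003997 mol.
n(NaHCO3) = 0.003997 / 1 = 0.003997 mol.
mass = 0.003997 mol x 84.01 g/mol = 0.336 g.

0.336 g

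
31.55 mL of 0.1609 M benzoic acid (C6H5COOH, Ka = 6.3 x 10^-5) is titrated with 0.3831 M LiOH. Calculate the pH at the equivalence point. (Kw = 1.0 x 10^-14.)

n(C6H5COOH) = 0.1609 x 0.03155 = 0.005076 mol; V(LiOH) at equivalence = 0.005076/0.3831 = 0.01325 L.
At equivalence all the acid is converted to C6H5COO-; total volume = 0.03155 + 0.01325 = 0.04480 L, so [C6H5COO-] = 0.005076/0.04480 = 0.1133 M.
Kb = Kw/Ka = 1.0e-14 / 6.3 x 10^-5 = 1.59e-10.
[OH^-] = sqrt(Kb x [C6H5COO-]) = sqrt(1.59e-10 x 0.1133) = 4.24e-6 M.
pOH = 5.37, so pH = 14.00 - 5.37 = 8.63.

8.63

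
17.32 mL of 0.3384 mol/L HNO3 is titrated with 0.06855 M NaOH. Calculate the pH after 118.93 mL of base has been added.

12.23

n(acid) = 0.3384 x 0.01732 = 0.005861 mol; n(NaOH) added = 0.06855 x 0.1189 = 0.008153 mol.
Base is in excess by 0.008153 - 0.005861 = 0.002292 mol in a total volume of 0.1363 L.
[OH^-] = 0.002292/0.1363 = 0.01682 M, so pOH = 1.77 and pH = 14.00 - 1.77 = 12.23.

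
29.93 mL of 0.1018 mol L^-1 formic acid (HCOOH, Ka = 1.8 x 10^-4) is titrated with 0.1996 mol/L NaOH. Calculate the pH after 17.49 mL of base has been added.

11.97

n(acid) = 0.1018 x 0.02993 = 0.003047 mol; n(NaOH) added = 0.1996 x 0.01749 = 0.003491 mol.
Base is in excess by 0.003491 - 0.003047 = 0.0004441 mol in a total volume of 0.04742 L.
[OH^-] = 0.0004441/0.04742 = 0.009366 M, so pOH = 2.03 and pH = 14.00 - 2.03 = 11.97.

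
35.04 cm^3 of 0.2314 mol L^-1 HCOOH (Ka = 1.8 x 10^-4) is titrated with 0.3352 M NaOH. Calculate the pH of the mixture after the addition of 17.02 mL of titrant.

Initial n(HCOOH) = 0.2314 x 0.03504 = 0.008108 mol.
n(NaOH) added = 0.3352 x 0.01702 = 0.005705 mol, converting that many moles of HCOOH to HCOO-.
Remaining n(HCOOH) = 0.002403 mol; n(HCOO-) = 0.005705 mol.
By Henderson-Hasselbalch, pH = pKa + log([A^-]/[HA]) = 3.74 + log(0.005705/0.002403) = 3.74 + (+0.38) = 4.12.

4.12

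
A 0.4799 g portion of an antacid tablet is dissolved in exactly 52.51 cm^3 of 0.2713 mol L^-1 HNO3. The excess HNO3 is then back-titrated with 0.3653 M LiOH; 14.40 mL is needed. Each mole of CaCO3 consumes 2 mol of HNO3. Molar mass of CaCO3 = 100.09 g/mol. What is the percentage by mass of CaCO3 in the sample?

93.7%

Total n(HNO3) added = 0.2713 x 0.05251 = 0.01425 mol.
n(LiOH) used = 0.3653 x 0.01440 = 0.005260 mol, which equals the excess n(HNO3).
So n(HNO3) consumed by the sample = 0.01425 - 0.005260 = 0.008986 mol.
n(CaCO3) = 0.008986 / 2 = 0.004493 mol.
mass CaCO3 = 0.004493 x 100.09 = 0.4497 g, so %CaCO3 = 0.4497/0.4799 x 100 = 93.7%.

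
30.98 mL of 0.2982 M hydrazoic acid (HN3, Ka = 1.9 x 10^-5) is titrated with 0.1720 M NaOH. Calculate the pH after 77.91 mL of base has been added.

n(acid) = 0.2982 x 0.03098 = 0.009238 mol; n(NaOH) added = 0.1720 x 0.07791 = 0.01340 mol.
Base is in excess by 0.01340 - 0.009238 = 0.004162 mol in a total volume of 0.1089 L.
[OH^-] = 0.004162/0.1089 = 0.03822 M, so pOH = 1.42 and pH = 14.00 - 1.42 = 12.58.

12.58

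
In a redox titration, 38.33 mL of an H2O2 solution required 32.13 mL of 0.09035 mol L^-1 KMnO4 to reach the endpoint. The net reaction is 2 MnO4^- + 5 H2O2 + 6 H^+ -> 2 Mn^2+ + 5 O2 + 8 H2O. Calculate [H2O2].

0.189 M

n(KMnO4) = 0.09035 x 0.03213 = 0.002903 mol.
From the balanced equation, 2 mol KMnO4 reacts with 5 mol H2O2, so n(H2O2) = 0.002903 x 5/2 = 0.007257 mol.
[H2O2] = 0.007257 / 0.03833 L = 0.189 M.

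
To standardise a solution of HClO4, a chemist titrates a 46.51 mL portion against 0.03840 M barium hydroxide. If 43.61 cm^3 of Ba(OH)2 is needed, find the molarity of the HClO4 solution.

n(Ba(OH)2) delivered = 0.03840 x 0.04361 = 0.001675 mol.
The reaction is 2 HClO4 + 1 Ba(OH)2, so n(HClO4) = 0.001675 x 2/1 = 0.003349 mol.
[HClO4] = 0.003349 mol / 0.04651 L = 0.0720 M.

0.0720 M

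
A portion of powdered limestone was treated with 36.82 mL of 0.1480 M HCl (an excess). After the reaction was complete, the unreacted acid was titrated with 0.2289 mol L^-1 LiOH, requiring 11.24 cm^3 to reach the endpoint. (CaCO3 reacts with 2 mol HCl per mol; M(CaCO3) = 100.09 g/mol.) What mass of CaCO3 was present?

0.144 g

Total n(HCl) added = 0.1480 x 0.03682 = 0.005449 mol.
n(LiOH) used = 0.2289 x 0.01124 = 0.002573 mol, which equals the excess n(HCl).
So n(HCl) consumed by the sample = 0.005449 - 0.002573 = 0.002877 mol.
n(CaCO3) = 0.002877 / 2 = 0.001438 mol.
mass = 0.001438 mol x 100.09 g/mol = 0.144 g.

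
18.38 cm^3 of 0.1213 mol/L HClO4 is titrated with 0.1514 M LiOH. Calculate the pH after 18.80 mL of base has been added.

n(acid) = 0.1213 x 0.01838 = 0.002229 mol; n(LiOH) added = 0.1514 x 0.01880 = 0.002846 mol.
Base is in excess by 0.002846 - 0.002229 = 0.0006168 mol in a total volume of 0.03718 L.
[OH^-] = 0.0006168/0.03718 = 0.01659 M, so pOH = 1.78 and pH = 14.00 - 1.78 = 12.22.

12.22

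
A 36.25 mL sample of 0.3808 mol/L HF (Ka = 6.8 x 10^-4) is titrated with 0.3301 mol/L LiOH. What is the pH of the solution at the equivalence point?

8.21

n(HF) = 0.3808 x 0.03625 = 0.01380 mol; V(LiOH) at equivalence = 0.01380/0.3301 = 0.04182 L.
At equivalence all the acid is converted to F-; total volume = 0.03625 + 0.04182 = 0.07807 L, so [F-] = 0.01380/0.07807 = 0.1768 M.
Kb = Kw/Ka = 1.0e-14 / 6.8 x 10^-4 = 1.47e-11.
[OH^-] = sqrt(Kb x [F-]) = sqrt(1.47e-11 x 0.1768) = 1.61e-6 M.
pOH = 5.79, so pH = 14.00 - 5.79 = 8.21.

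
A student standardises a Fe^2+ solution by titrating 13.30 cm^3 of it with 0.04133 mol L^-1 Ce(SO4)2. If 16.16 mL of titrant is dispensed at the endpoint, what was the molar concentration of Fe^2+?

0.0502 M

n(Ce(SO4)2) = 0.04133 x 0.01616 = 0.0006679 mol.
From the balanced equation, 1 mol Ce(SO4)2 reacts with 1 mol Fe^2+, so n(Fe^2+) = 0.0006679 x 1/1 = 0.0006679 mol.
[Fe^2+] = 0.0006679 / 0.01330 L = 0.0502 M.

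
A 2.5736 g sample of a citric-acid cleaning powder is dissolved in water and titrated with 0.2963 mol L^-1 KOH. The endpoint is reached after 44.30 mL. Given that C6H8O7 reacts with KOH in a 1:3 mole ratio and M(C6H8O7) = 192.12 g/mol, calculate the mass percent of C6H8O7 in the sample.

n(KOH) = 0.2963 x 0.04430 = 0.01313 mol.
n(C6H8O7) = 0.01313 / 3 = 0.004375 mol.
mass of C6H8O7 = 0.004375 x 192.12 = 0.8406 g.
% purity = 0.8406 / 2.5736 x 100 = 32.7%.

32.7%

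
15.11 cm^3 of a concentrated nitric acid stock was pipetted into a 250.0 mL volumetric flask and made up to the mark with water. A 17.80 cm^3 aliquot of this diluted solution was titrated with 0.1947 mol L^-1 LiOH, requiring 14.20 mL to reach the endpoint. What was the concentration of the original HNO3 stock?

n(LiOH) = 0.1947 x 0.01420 = 0.002765 mol.
n(HNO3) in the aliquot = 0.002765 mol.
[diluted HNO3] = 0.002765 / 0.01780 = 0.1553 M.
Dilution factor = 250.0/15.11 = 16.55, so [stock] = 0.1553 x 16.55 = 2.57 M.

2.57 M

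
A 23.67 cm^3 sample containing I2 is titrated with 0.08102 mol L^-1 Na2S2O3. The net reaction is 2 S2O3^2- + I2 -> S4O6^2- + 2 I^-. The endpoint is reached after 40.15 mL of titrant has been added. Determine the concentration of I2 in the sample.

n(Na2S2O3) = 0.08102 x 0.04015 = 0.003253 mol.
From the balanced equation, 2 mol Na2S2O3 reacts with 1 mol I2, so n(I2) = 0.003253 x 1/2 = 0.001626 mol.
[I2] = 0.001626 / 0.02367 L = 0.0687 M.

0.0687 M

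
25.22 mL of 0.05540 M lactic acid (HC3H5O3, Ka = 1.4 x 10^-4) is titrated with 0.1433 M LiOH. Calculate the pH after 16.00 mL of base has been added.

n(acid) = 0.05540 x 0.02522 = 0.001397 mol; n(LiOH) added = 0.1433 x 0.01600 = 0.002293 mol.
Base is in excess by 0.002293 - 0.001397 = 0.0008956 mol in a total volume of 0.04122 L.
[OH^-] = 0.0008956/0.04122 = 0.02173 M, so pOH = 1.66 and pH = 14.00 - 1.66 = 12.34.

12.34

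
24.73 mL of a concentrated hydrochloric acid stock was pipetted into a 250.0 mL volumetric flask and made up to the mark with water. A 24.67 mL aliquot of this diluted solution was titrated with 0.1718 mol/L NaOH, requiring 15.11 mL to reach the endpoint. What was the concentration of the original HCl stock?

1.06 M

n(NaOH) = 0.1718 x 0.01511 = 0.002596 mol.
n(HCl) in the aliquot = 0.002596 mol.
[diluted HCl] = 0.002596 / 0.02467 = 0.1052 M.
Dilution factor = 250.0/24.73 = 10.11, so [stock] = 0.1052 x 10.11 = 1.06 M.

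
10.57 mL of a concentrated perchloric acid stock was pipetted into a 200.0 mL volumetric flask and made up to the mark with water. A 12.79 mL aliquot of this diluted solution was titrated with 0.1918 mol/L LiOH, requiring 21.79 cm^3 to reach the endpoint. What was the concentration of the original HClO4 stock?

n(LiOH) = 0.1918 x 0.02179 = 0.004179 mol.
n(HClO4) in the aliquot = 0.004179 mol.
[diluted HClO4] = 0.004179 / 0.01279 = 0.3268 M.
Dilution factor = 200.0/10.57 = 18.92, so [stock] = 0.3268 x 18.92 = 6.18 M.

6.18 M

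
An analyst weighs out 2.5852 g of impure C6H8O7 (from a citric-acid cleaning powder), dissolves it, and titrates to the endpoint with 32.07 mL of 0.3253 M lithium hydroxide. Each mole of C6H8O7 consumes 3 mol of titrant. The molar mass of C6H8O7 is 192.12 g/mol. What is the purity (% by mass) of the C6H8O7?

25.8%

n(LiOH) = 0.3253 x 0.03207 = 0.01043 mol.
n(C6H8O7) = 0.01043 / 3 = 0.003477 mol.
mass of C6H8O7 = 0.003477 x 192.12 = 0.6681 g.
% purity = 0.6681 / 2.5852 x 100 = 25.8%.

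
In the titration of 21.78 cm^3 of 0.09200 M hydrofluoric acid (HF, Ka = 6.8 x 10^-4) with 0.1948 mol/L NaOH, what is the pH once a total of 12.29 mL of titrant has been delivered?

12.06

n(acid) = 0.09200 x 0.02178 = 0.002004 mol; n(NaOH) added = 0.1948 x 0.01229 = 0.002394 mol.
Base is in excess by 0.002394 - 0.002004 = 0.0003903 mol in a total volume of 0.03407 L.
[OH^-] = 0.0003903/0.03407 = 0.01146 M, so pOH = 1.94 and pH = 14.00 - 1.94 = 12.06.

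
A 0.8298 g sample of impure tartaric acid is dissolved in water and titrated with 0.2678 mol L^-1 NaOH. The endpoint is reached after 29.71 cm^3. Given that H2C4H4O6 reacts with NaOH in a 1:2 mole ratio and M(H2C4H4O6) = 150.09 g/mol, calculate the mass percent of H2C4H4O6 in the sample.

n(NaOH) = 0.2678 x 0.02971 = 0.007956 mol.
n(H2C4H4O6) = 0.007956 / 2 = 0.003978 mol.
mass of H2C4H4O6 = 0.003978 x 150.09 = 0.5971 g.
% purity = 0.5971 / 0.8298 x 100 = 72.0%.

72.0%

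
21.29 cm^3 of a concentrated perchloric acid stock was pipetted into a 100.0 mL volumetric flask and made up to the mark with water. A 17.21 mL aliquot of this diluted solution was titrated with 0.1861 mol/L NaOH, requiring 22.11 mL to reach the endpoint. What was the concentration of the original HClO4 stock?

1.12 M

n(NaOH) = 0.1861 x 0.02211 = 0.004115 mol.
n(HClO4) in the aliquot = 0.004115 mol.
[diluted HClO4] = 0.004115 / 0.01721 = 0.2391 M.
Dilution factor = 100.0/21.29 = 4.697, so [stock] = 0.2391 x 4.697 = 1.12 M.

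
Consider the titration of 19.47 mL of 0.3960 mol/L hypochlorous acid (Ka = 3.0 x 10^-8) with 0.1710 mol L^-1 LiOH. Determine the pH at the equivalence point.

n(HClO) = 0.3960 x 0.01947 = 0.007710 mol; V(LiOH) at equivalence = 0.007710/0.1710 = 0.04509 L.
At equivalence all the acid is converted to ClO-; total volume = 0.01947 + 0.04509 = 0.06456 L, so [ClO-] = 0.007710/0.06456 = 0.1194 M.
Kb = Kw/Ka = 1.0e-14 / 3.0 x 10^-8 = 3.33e-7.
[OH^-] = sqrt(Kb x [ClO-]) = sqrt(3.33e-7 x 0.1194) = 0.000200 M.
pOH = 3.70, so pH = 14.00 - 3.70 = 10.30.

10.30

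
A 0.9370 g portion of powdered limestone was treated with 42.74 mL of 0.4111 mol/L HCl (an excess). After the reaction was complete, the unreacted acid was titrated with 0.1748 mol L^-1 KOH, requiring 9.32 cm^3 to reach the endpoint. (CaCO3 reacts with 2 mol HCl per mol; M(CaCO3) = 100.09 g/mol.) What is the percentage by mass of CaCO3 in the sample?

85.1%

Total n(HCl) added = 0.4111 x 0.04274 = 0.01757 mol.
n(KOH) used = 0.1748 x 0.009320 = 0.001629 mol, which equals the excess n(HCl).
So n(HCl) consumed by the sample = 0.01757 - 0.001629 = 0.01594 mol.
n(CaCO3) = 0.01594 / 2 = 0.007971 mol.
mass CaCO3 = 0.007971 x 100.09 = 0.7978 g, so %CaCO3 = 0.7978/0.9370 x 100 = 85.1%.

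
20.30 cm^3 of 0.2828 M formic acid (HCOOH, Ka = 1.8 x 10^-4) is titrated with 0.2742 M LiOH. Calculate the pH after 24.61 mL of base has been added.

n(acid) = 0.2828 x 0.02030 = 0.005741 mol; n(LiOH) added = 0.2742 x 0.02461 = 0.006748 mol.
Base is in excess by 0.006748 - 0.005741 = 0.001007 mol in a total volume of 0.04491 L.
[OH^-] = 0.001007/0.04491 = 0.02243 M, so pOH = 1.65 and pH = 14.00 - 1.65 = 12.35.

12.35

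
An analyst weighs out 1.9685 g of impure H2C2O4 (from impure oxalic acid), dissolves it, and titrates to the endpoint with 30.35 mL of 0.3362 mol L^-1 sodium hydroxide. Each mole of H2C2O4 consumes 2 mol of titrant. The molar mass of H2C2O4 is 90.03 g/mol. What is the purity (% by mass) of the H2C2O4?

23.3%

n(NaOH) = 0.3362 x 0.03035 = 0.01020 mol.
n(H2C2O4) = 0.01020 / 2 = 0.005102 mol.
mass of H2C2O4 = 0.005102 x 90.03 = 0.4593 g.
% purity = 0.4593 / 1.9685 x 100 = 23.3%.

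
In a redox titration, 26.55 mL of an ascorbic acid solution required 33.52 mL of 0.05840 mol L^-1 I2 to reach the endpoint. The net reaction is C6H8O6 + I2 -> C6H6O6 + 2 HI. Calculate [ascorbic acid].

n(I2) = 0.05840 x 0.03352 = 0.001958 mol.
From the balanced equation, 1 mol I2 reacts with 1 mol ascorbic acid, so n(ascorbic acid) = 0.001958 x 1/1 = 0.001958 mol.
[ascorbic acid] = 0.001958 / 0.02655 L = 0.0737 M.

0.0737 M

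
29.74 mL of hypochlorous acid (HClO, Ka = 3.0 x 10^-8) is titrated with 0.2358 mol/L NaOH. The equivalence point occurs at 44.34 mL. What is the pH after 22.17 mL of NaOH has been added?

22.17 mL is exactly half the equivalence volume (44.34/2), i.e. the half-equivalence point.
There, n(HA) = n(A^-), so pH = pKa = -log(3.0 x 10^-8) = 7.52.

7.52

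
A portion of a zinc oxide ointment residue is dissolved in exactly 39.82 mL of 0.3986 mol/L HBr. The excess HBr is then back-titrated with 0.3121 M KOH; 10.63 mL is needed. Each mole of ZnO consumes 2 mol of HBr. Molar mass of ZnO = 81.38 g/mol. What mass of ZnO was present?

Total n(HBr) added = 0.3986 x 0.03982 = 0.01587 mol.
n(KOH) used = 0.3121 x 0.01063 = 0.003318 mol, which equals the excess n(HBr).
So n(HBr) consumed by the sample = 0.01587 - 0.003318 = 0.01255 mol.
n(ZnO) = 0.01255 / 2 = 0.006277 mol.
mass = 0.006277 mol x 81.38 g/mol = 0.511 g.

0.511 g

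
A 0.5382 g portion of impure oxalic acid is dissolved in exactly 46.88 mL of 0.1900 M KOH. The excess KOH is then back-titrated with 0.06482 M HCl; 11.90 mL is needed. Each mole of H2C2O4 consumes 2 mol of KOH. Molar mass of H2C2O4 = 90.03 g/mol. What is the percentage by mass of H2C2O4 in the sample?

Total n(KOH) added = 0.1900 x 0.04688 = 0.008907 mol.
n(HCl) used = 0.06482 x 0.01190 = 0.0007714 mol, which equals the excess n(KOH).
So n(KOH) consumed by the sample = 0.008907 - 0.0007714 = 0.008136 mol.
n(H2C2O4) = 0.008136 / 2 = 0.004068 mol.
mass H2C2O4 = 0.004068 x 90.03 = 0.3662 g, so %H2C2O4 = 0.3662/0.5382 x 100 = 68.0%.

68.0%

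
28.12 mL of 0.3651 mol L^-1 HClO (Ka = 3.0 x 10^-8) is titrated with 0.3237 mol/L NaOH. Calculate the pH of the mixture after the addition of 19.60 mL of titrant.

Initial n(HClO) = 0.3651 x 0.02812 = 0.01027 mol.
n(NaOH) added = 0.3237 x 0.01960 = 0.006345 mol, converting that many moles of HClO to ClO-.
Remaining n(HClO) = 0.003922 mol; n(ClO-) = 0.006345 mol.
By Henderson-Hasselbalch, pH = pKa + log([A^-]/[HA]) = 7.52 + log(0.006345/0.003922) = 7.52 + (+0.21) = 7.73.

7.73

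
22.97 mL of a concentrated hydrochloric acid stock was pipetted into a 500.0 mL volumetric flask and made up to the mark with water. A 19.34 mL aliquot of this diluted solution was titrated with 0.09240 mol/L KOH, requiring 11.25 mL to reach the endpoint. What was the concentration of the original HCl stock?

n(KOH) = 0.09240 x 0.01125 = 0.001039 mol.
n(HCl) in the aliquot = 0.001039 mol.
[diluted HCl] = 0.001039 / 0.01934 = 0.05375 M.
Dilution factor = 500.0/22.97 = 21.77, so [stock] = 0.05375 x 21.77 = 1.17 M.

1.17 M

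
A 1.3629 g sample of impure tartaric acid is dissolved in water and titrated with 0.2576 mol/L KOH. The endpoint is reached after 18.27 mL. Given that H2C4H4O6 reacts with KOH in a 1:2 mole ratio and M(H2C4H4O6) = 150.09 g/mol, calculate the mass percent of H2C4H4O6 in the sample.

25.9%

n(KOH) = 0.2576 x 0.01827 = 0.004706 mol.
n(H2C4H4O6) = 0.004706 / 2 = 0.002353 mol.
mass of H2C4H4O6 = 0.002353 x 150.09 = 0.3532 g.
% purity = 0.3532 / 1.3629 x 100 = 25.9%.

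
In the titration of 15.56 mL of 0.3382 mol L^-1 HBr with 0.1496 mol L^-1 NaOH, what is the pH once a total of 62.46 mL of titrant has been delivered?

12.72

n(acid) = 0.3382 x 0.01556 = 0.005262 mol; n(NaOH) added = 0.1496 x 0.06246 = 0.009344 mol.
Base is in excess by 0.009344 - 0.005262 = 0.004082 mol in a total volume of 0.07802 L.
[OH^-] = 0.004082/0.07802 = 0.05232 M, so pOH = 1.28 and pH = 14.00 - 1.28 = 12.72.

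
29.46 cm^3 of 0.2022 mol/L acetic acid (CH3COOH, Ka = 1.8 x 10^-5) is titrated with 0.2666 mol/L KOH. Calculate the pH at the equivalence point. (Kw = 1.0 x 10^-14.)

8.90

n(CH3COOH) = 0.2022 x 0.02946 = 0.005957 mol; V(KOH) at equivalence = 0.005957/0.2666 = 0.02234 L.
At equivalence all the acid is converted to CH3COO-; total volume = 0.02946 + 0.02234 = 0.05180 L, so [CH3COO-] = 0.005957/0.05180 = 0.1150 M.
Kb = Kw/Ka = 1.0e-14 / 1.8 x 10^-5 = 5.56e-10.
[OH^-] = sqrt(Kb x [CH3COO-]) = sqrt(5.56e-10 x 0.1150) = 7.99e-6 M.
pOH = 5.10, so pH = 14.00 - 5.10 = 8.90.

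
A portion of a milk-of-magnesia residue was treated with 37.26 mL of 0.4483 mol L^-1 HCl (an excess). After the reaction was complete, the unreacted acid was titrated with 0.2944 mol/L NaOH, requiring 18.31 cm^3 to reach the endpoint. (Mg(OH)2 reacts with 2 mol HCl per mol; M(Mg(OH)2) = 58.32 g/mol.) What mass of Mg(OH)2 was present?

0.330 g

Total n(HCl) added = 0.4483 x 0.03726 = 0.01670 mol.
n(NaOH) used = 0.2944 x 0.01831 = 0.005390 mol, which equals the excess n(HCl).
So n(HCl) consumed by the sample = 0.01670 - 0.005390 = 0.01131 mol.
n(Mg(OH)2) = 0.01131 / 2 = 0.005657 mol.
mass = 0.005657 mol x 58.32 g/mol = 0.330 g.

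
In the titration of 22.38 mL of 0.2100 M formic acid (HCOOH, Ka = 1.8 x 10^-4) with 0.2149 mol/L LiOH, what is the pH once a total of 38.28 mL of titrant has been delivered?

12.76

n(acid) = 0.2100 x 0.02238 = 0.004700 mol; n(LiOH) added = 0.2149 x 0.03828 = 0.008226 mol.
Base is in excess by 0.008226 - 0.004700 = 0.003527 mol in a total volume of 0.06066 L.
[OH^-] = 0.003527/0.06066 = 0.05814 M, so pOH = 1.24 and pH = 14.00 - 1.24 = 12.76.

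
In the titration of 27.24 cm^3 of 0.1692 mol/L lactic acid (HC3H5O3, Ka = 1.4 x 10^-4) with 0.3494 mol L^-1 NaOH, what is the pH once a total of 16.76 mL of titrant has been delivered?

n(acid) = 0.1692 x 0.02724 = 0.004609 mol; n(NaOH) added = 0.3494 x 0.01676 = 0.005856 mol.
Base is in excess by 0.005856 - 0.004609 = 0.001247 mol in a total volume of 0.04400 L.
[OH^-] = 0.001247/0.04400 = 0.02834 M, so pOH = 1.55 and pH = 14.00 - 1.55 = 12.45.

12.45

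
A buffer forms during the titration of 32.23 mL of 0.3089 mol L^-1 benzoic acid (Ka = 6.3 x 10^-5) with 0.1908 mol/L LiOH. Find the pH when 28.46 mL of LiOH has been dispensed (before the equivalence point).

Initial n(C6H5COOH) = 0.3089 x 0.03223 = 0.009956 mol.
n(LiOH) added = 0.1908 x 0.02846 = 0.005430 mol, converting that many moles of C6H5COOH to C6H5COO-.
Remaining n(C6H5COOH) = 0.004526 mol; n(C6H5COO-) = 0.005430 mol.
By Henderson-Hasselbalch, pH = pKa + log([A^-]/[HA]) = 4.20 + log(0.005430/0.004526) = 4.20 + (+0.08) = 4.28.

4.28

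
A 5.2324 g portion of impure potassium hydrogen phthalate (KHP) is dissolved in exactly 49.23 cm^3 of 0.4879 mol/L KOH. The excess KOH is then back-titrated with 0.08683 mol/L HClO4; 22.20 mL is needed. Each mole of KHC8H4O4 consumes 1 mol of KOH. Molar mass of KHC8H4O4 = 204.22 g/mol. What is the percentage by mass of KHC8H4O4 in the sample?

86.2%

Total n(KOH) added = 0.4879 x 0.04923 = 0.02402 mol.
n(HClO4) used = 0.08683 x 0.02220 = 0.001928 mol, which equals the excess n(KOH).
So n(KOH) consumed by the sample = 0.02402 - 0.001928 = 0.02209 mol.
n(KHC8H4O4) = 0.02209 / 1 = 0.02209 mol.
mass KHC8H4O4 = 0.02209 x 204.22 = 4.512 g, so %KHC8H4O4 = 4.512/5.2324 x 100 = 86.2%.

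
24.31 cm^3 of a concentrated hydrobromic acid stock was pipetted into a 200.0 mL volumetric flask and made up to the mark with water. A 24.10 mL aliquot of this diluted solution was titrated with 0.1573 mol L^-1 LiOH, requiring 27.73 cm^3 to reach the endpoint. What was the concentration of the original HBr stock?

1.49 M

n(LiOH) = 0.1573 x 0.02773 = 0.004362 mol.
n(HBr) in the aliquot = 0.004362 mol.
[diluted HBr] = 0.004362 / 0.02410 = 0.1810 M.
Dilution factor = 200.0/24.31 = 8.227, so [stock] = 0.1810 x 8.227 = 1.49 M.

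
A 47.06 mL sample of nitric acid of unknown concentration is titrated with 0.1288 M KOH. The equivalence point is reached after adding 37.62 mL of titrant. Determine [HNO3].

0.103 M

n(KOH) delivered = 0.1288 x 0.03762 = 0.004845 mol.
For a 1:1 reaction, n(HNO3) = 0.004845 mol.
[HNO3] = 0.004845 mol / 0.04706 L = 0.103 M.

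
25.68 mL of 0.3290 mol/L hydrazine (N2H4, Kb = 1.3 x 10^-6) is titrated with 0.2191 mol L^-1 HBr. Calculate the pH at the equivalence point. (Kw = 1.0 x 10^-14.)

n(N2H4) = 0.3290 x 0.02568 = 0.008449 mol; V(HBr) at equivalence = 0.008449/0.2191 = 0.03856 L.
At equivalence the base is fully converted to N2H5+; total volume = 0.06424 L, so [N2H5+] = 0.008449/0.06424 = 0.1315 M.
Ka(N2H5+) = Kw/Kb = 1.0e-14 / 1.3 x 10^-6 = 7.69e-9.
[H^+] = sqrt(Ka x [N2H5+]) = sqrt(7.69e-9 x 0.1315) = 3.18e-5 M.
pH = -log(3.18e-5) = 4.50.

4.50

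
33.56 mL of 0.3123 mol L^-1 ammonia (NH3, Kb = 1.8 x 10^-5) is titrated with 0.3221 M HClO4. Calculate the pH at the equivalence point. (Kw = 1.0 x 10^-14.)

5.03

n(NH3) = 0.3123 x 0.03356 = 0.01048 mol; V(HClO4) at equivalence = 0.01048/0.3221 = 0.03254 L.
At equivalence the base is fully converted to NH4+; total volume = 0.06610 L, so [NH4+] = 0.01048/0.06610 = 0.1586 M.
Ka(NH4+) = Kw/Kb = 1.0e-14 / 1.8 x 10^-5 = 5.56e-10.
[H^+] = sqrt(Ka x [NH4+]) = sqrt(5.56e-10 x 0.1586) = 9.39e-6 M.
pH = -log(9.39e-6) = 5.03.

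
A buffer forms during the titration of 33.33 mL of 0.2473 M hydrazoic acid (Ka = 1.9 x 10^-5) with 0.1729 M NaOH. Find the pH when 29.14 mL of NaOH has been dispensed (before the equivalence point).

4.92

Initial n(HN3) = 0.2473 x 0.03333 = 0.008243 mol.
n(NaOH) added = 0.1729 x 0.02914 = 0.005038 mol, converting that many moles of HN3 to N3-.
Remaining n(HN3) = 0.003204 mol; n(N3-) = 0.005038 mol.
By Henderson-Hasselbalch, pH = pKa + log([A^-]/[HA]) = 4.72 + log(0.005038/0.003204) = 4.72 + (+0.20) = 4.92.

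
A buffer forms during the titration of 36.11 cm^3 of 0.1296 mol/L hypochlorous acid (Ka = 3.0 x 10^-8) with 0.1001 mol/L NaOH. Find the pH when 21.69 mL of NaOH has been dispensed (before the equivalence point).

Initial n(HClO) = 0.1296 x 0.03611 = 0.004680 mol.
n(NaOH) added = 0.1001 x 0.02169 = 0.002171 mol, converting that many moles of HClO to ClO-.
Remaining n(HClO) = 0.002509 mol; n(ClO-) = 0.002171 mol.
By Henderson-Hasselbalch, pH = pKa + log([A^-]/[HA]) = 7.52 + log(0.002171/0.002509) = 7.52 + (-0.06) = 7.46.

7.46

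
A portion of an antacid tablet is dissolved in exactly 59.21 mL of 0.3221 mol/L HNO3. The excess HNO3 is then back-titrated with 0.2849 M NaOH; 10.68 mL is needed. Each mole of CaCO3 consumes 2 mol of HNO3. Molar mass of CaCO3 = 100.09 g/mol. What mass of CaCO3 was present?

0.802 g

Total n(HNO3) added = 0.3221 x 0.05921 = 0.01907 mol.
n(NaOH) used = 0.2849 x 0.01068 = 0.003043 mol, which equals the excess n(HNO3).
So n(HNO3) consumed by the sample = 0.01907 - 0.003043 = 0.01603 mol.
n(CaCO3) = 0.01603 / 2 = 0.008014 mol.
mass = 0.008014 mol x 100.09 g/mol = 0.802 g.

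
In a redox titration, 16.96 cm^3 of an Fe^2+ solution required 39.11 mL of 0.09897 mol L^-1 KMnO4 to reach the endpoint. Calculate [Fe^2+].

1.14 M

n(KMnO4) = 0.09897 x 0.03911 = 0.003871 mol.
From the balanced equation, 1 mol KMnO4 reacts with 5 mol Fe^2+, so n(Fe^2+) = 0.003871 x 5/1 = 0.01935 mol.
[Fe^2+] = 0.01935 / 0.01696 L = 1.14 M.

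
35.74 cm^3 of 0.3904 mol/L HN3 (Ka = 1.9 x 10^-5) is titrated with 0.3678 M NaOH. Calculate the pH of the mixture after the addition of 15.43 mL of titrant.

4.56

Initial n(HN3) = 0.3904 x 0.03574 = 0.01395 mol.
n(NaOH) added = 0.3678 x 0.01543 = 0.005675 mol, converting that many moles of HN3 to N3-.
Remaining n(HN3) = 0.008278 mol; n(N3-) = 0.005675 mol.
By Henderson-Hasselbalch, pH = pKa + log([A^-]/[HA]) = 4.72 + log(0.005675/0.008278) = 4.72 + (-0.16) = 4.56.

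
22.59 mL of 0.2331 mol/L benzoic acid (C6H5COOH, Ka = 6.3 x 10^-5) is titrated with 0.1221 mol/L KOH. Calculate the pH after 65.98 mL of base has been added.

n(acid) = 0.2331 x 0.02259 = 0.005266 mol; n(KOH) added = 0.1221 x 0.06598 = 0.008056 mol.
Base is in excess by 0.008056 - 0.005266 = 0.002790 mol in a total volume of 0.08857 L.
[OH^-] = 0.002790/0.08857 = 0.03151 M, so pOH = 1.50 and pH = 14.00 - 1.50 = 12.50.

12.50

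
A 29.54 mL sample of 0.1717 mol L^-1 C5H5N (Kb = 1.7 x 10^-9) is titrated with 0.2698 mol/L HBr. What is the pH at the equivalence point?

n(C5H5N) = 0.1717 x 0.02954 = 0.005072 mol; V(HBr) at equivalence = 0.005072/0.2698 = 0.01880 L.
At equivalence the base is fully converted to C5H5NH+; total volume = 0.04834 L, so [C5H5NH+] = 0.005072/0.04834 = 0.1049 M.
Ka(C5H5NH+) = Kw/Kb = 1.0e-14 / 1.7 x 10^-9 = 5.88e-6.
[H^+] = sqrt(Ka x [C5H5NH+]) = sqrt(5.88e-6 x 0.1049) = 0.000786 M.
pH = -log(0.000786) = 3.10.

3.10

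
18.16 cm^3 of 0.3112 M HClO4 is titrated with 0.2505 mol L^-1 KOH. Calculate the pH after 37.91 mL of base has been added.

12.84

n(acid) = 0.3112 x 0.01816 = 0.005651 mol; n(KOH) added = 0.2505 x 0.03791 = 0.009496 mol.
Base is in excess by 0.009496 - 0.005651 = 0.003845 mol in a total volume of 0.05607 L.
[OH^-] = 0.003845/0.05607 = 0.06858 M, so pOH = 1.16 and pH = 14.00 - 1.16 = 12.84.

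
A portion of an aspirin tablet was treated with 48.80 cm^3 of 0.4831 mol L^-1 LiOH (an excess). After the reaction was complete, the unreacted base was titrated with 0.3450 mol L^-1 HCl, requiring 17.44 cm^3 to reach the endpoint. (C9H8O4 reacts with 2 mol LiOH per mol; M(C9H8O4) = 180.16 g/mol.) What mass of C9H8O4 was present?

1.58 g

Total n(LiOH) added = 0.4831 x 0.04880 = 0.02358 mol.
n(HCl) used = 0.3450 x 0.01744 = 0.006017 mol, which equals the excess n(LiOH).
So n(LiOH) consumed by the sample = 0.02358 - 0.006017 = 0.01756 mol.
n(C9H8O4) = 0.01756 / 2 = 0.008779 mol.
mass = 0.008779 mol x 180.16 g/mol = 1.58 g.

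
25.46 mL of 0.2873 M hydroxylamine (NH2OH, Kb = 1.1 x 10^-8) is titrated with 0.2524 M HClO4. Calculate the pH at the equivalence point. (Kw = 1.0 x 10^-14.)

3.46

n(NH2OH) = 0.2873 x 0.02546 = 0.007315 mol; V(HClO4) at equivalence = 0.007315/0.2524 = 0.02898 L.
At equivalence the base is fully converted to NH3OH+; total volume = 0.05444 L, so [NH3OH+] = 0.007315/0.05444 = 0.1344 M.
Ka(NH3OH+) = Kw/Kb = 1.0e-14 / 1.1 x 10^-8 = 9.09e-7.
[H^+] = sqrt(Ka x [NH3OH+]) = sqrt(9.09e-7 x 0.1344) = 0.000349 M.
pH = -log(0.000349) = 3.46.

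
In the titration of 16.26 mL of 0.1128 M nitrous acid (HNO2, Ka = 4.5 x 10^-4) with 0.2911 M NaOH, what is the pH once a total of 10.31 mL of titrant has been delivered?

12.64

n(acid) = 0.1128 x 0.01626 = 0.001834 mol; n(NaOH) added = 0.2911 x 0.01031 = 0.003001 mol.
Base is in excess by 0.003001 - 0.001834 = 0.001167 mol in a total volume of 0.02657 L.
[OH^-] = 0.001167/0.02657 = 0.04393 M, so pOH = 1.36 and pH = 14.00 - 1.36 = 12.64.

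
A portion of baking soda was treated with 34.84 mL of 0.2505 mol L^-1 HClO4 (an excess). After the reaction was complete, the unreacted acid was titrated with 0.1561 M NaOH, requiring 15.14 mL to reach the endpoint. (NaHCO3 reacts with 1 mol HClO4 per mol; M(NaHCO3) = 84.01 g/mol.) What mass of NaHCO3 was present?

Total n(HClO4) added = 0.2505 x 0.03484 = 0.008727 mol.
n(NaOH) used = 0.1561 x 0.01514 = 0.002363 mol, which equals the excess n(HClO4).
So n(HClO4) consumed by the sample = 0.008727 - 0.002363 = 0.006364 mol.
n(NaHCO3) = 0.006364 / 1 = 0.006364 mol.
mass = 0.006364 mol x 84.01 g/mol = 0.535 g.

0.535 g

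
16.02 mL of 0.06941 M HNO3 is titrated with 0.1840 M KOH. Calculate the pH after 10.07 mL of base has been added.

n(acid) = 0.06941 x 0.01602 = 0.001112 mol; n(KOH) added = 0.1840 x 0.01007 = 0.001853 mol.
Base is in excess by 0.001853 - 0.001112 = 0.0007409 mol in a total volume of 0.02609 L.
[OH^-] = 0.0007409/0.02609 = 0.02840 M, so pOH = 1.55 and pH = 14.00 - 1.55 = 12.45.

12.45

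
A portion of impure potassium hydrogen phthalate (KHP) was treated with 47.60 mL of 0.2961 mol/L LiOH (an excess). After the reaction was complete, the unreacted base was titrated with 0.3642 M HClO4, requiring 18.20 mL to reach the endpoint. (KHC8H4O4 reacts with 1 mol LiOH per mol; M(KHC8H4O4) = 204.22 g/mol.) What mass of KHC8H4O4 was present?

1.52 g

Total n(LiOH) added = 0.2961 x 0.04760 = 0.01409 mol.
n(HClO4) used = 0.3642 x 0.01820 = 0.006628 mol, which equals the excess n(LiOH).
So n(LiOH) consumed by the sample = 0.01409 - 0.006628 = 0.007466 mol.
n(KHC8H4O4) = 0.007466 / 1 = 0.007466 mol.
mass = 0.007466 mol x 204.22 g/mol = 1.52 g.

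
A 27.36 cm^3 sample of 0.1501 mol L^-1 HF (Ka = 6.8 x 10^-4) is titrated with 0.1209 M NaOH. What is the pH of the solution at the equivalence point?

8.00

n(HF) = 0.1501 x 0.02736 = 0.004107 mol; V(NaOH) at equivalence = 0.004107/0.1209 = 0.03397 L.
At equivalence all the acid is converted to F-; total volume = 0.02736 + 0.03397 = 0.06133 L, so [F-] = 0.004107/0.06133 = 0.06696 M.
Kb = Kw/Ka = 1.0e-14 / 6.8 x 10^-4 = 1.47e-11.
[OH^-] = sqrt(Kb x [F-]) = sqrt(1.47e-11 x 0.06696) = 9.92e-7 M.
pOH = 6.00, so pH = 14.00 - 6.00 = 8.00.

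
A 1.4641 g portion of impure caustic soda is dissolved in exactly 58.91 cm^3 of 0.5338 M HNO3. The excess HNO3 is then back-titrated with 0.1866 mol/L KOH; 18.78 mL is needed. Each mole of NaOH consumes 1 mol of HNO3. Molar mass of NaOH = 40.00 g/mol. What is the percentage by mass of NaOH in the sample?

76.3%

Total n(HNO3) added = 0.5338 x 0.05891 = 0.03145 mol.
n(KOH) used = 0.1866 x 0.01878 = 0.003504 mol, which equals the excess n(HNO3).
So n(HNO3) consumed by the sample = 0.03145 - 0.003504 = 0.02794 mol.
n(NaOH) = 0.02794 / 1 = 0.02794 mol.
mass NaOH = 0.02794 x 40.00 = 1.118 g, so %NaOH = 1.118/1.4641 x 100 = 76.3%.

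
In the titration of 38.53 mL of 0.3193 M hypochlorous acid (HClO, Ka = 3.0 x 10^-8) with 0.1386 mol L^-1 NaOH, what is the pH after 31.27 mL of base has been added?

Initial n(HClO) = 0.3193 x 0.03853 = 0.01230 mol.
n(NaOH) added = 0.1386 x 0.03127 = 0.004334 mol, converting that many moles of HClO to ClO-.
Remaining n(HClO) = 0.007969 mol; n(ClO-) = 0.004334 mol.
By Henderson-Hasselbalch, pH = pKa + log([A^-]/[HA]) = 7.52 + log(0.004334/0.007969) = 7.52 + (-0.26) = 7.26.

7.26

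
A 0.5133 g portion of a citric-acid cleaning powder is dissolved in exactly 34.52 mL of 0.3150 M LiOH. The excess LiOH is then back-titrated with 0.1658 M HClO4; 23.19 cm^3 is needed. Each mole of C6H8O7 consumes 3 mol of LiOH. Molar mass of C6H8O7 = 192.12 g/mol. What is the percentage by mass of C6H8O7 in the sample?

87.7%

Total n(LiOH) added = 0.3150 x 0.03452 = 0.01087 mol.
n(HClO4) used = 0.1658 x 0.02319 = 0.003845 mol, which equals the excess n(LiOH).
So n(LiOH) consumed by the sample = 0.01087 - 0.003845 = 0.007029 mol.
n(C6H8O7) = 0.007029 / 3 = 0.002343 mol.
mass C6H8O7 = 0.002343 x 192.12 = 0.4501 g, so %C6H8O7 = 0.4501/0.5133 x 100 = 87.7%.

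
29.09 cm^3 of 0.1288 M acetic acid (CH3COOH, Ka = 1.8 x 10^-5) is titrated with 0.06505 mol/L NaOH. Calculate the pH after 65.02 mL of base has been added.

n(acid) = 0.1288 x 0.02909 = 0.003747 mol; n(NaOH) added = 0.06505 x 0.06502 = 0.004230 mol.
Base is in excess by 0.004230 - 0.003747 = 0.0004828 mol in a total volume of 0.09411 L.
[OH^-] = 0.0004828/0.09411 = 0.005130 M, so pOH = 2.29 and pH = 14.00 - 2.29 = 11.71.

11.71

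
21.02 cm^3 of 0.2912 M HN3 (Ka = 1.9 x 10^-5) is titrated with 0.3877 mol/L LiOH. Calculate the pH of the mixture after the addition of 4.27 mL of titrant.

Initial n(HN3) = 0.2912 x 0.02102 = 0.006121 mol.
n(LiOH) added = 0.3877 x 0.004270 = 0.001655 mol, converting that many moles of HN3 to N3-.
Remaining n(HN3) = 0.004466 mol; n(N3-) = 0.001655 mol.
By Henderson-Hasselbalch, pH = pKa + log([A^-]/[HA]) = 4.72 + log(0.001655/0.004466) = 4.72 + (-0.43) = 4.29.

4.29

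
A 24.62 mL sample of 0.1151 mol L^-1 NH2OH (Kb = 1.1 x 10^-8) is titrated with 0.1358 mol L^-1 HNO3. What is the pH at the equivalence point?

3.62

n(NH2OH) = 0.1151 x 0.02462 = 0.002834 mol; V(HNO3) at equivalence = 0.002834/0.1358 = 0.02087 L.
At equivalence the base is fully converted to NH3OH+; total volume = 0.04549 L, so [NH3OH+] = 0.002834/0.04549 = 0.06230 M.
Ka(NH3OH+) = Kw/Kb = 1.0e-14 / 1.1 x 10^-8 = 9.09e-7.
[H^+] = sqrt(Ka x [NH3OH+]) = sqrt(9.09e-7 x 0.06230) = 0.000238 M.
pH = -log(0.000238) = 3.62.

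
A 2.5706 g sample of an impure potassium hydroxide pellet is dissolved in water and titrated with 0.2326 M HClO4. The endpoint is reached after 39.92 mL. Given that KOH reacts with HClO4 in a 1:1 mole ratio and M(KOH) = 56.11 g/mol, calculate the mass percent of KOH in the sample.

n(HClO4) = 0.2326 x 0.03992 = 0.009285 mol.
n(KOH) = 0.009285 / 1 = 0.009285 mol.
mass of KOH = 0.009285 x 56.11 = 0.5210 g.
% purity = 0.5210 / 2.5706 x 100 = 20.3%.

20.3%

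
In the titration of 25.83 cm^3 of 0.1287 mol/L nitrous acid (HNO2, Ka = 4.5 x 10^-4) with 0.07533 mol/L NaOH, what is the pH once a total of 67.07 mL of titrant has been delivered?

12.27

n(acid) = 0.1287 x 0.02583 = 0.003324 mol; n(NaOH) added = 0.07533 x 0.06707 = 0.005052 mol.
Base is in excess by 0.005052 - 0.003324 = 0.001728 mol in a total volume of 0.09290 L.
[OH^-] = 0.001728/0.09290 = 0.01860 M, so pOH = 1.73 and pH = 14.00 - 1.73 = 12.27.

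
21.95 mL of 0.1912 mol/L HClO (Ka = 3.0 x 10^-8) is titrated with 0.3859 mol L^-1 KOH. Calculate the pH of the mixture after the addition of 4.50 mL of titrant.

Initial n(HClO) = 0.1912 x 0.02195 = 0.004197 mol.
n(KOH) added = 0.3859 x 0.004500 = 0.001737 mol, converting that many moles of HClO to ClO-.
Remaining n(HClO) = 0.002460 mol; n(ClO-) = 0.001737 mol.
By Henderson-Hasselbalch, pH = pKa + log([A^-]/[HA]) = 7.52 + log(0.001737/0.002460) = 7.52 + (-0.15) = 7.37.

7.37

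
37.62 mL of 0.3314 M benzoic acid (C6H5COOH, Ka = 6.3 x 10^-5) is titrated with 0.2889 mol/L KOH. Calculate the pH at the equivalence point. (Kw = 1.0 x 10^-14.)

n(C6H5COOH) = 0.3314 x 0.03762 = 0.01247 mol; V(KOH) at equivalence = 0.01247/0.2889 = 0.04315 L.
At equivalence all the acid is converted to C6H5COO-; total volume = 0.03762 + 0.04315 = 0.08077 L, so [C6H5COO-] = 0.01247/0.08077 = 0.1543 M.
Kb = Kw/Ka = 1.0e-14 / 6.3 x 10^-5 = 1.59e-10.
[OH^-] = sqrt(Kb x [C6H5COO-]) = sqrt(1.59e-10 x 0.1543) = 4.95e-6 M.
pOH = 5.31, so pH = 14.00 - 5.31 = 8.69.

8.69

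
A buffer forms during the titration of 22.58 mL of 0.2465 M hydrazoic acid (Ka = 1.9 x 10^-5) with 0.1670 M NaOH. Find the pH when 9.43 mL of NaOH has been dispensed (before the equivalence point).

Initial n(HN3) = 0.2465 x 0.02258 = 0.005566 mol.
n(NaOH) added = 0.1670 x 0.009430 = 0.001575 mol, converting that many moles of HN3 to N3-.
Remaining n(HN3) = 0.003991 mol; n(N3-) = 0.001575 mol.
By Henderson-Hasselbalch, pH = pKa + log([A^-]/[HA]) = 4.72 + log(0.001575/0.003991) = 4.72 + (-0.40) = 4.32.

4.32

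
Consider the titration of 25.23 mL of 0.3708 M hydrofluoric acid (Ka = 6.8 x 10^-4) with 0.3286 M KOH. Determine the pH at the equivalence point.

8.20

n(HF) = 0.3708 x 0.02523 = 0.009355 mol; V(KOH) at equivalence = 0.009355/0.3286 = 0.02847 L.
At equivalence all the acid is converted to F-; total volume = 0.02523 + 0.02847 = 0.05370 L, so [F-] = 0.009355/0.05370 = 0.1742 M.
Kb = Kw/Ka = 1.0e-14 / 6.8 x 10^-4 = 1.47e-11.
[OH^-] = sqrt(Kb x [F-]) = sqrt(1.47e-11 x 0.1742) = 1.60e-6 M.
pOH = 5.80, so pH = 14.00 - 5.80 = 8.20.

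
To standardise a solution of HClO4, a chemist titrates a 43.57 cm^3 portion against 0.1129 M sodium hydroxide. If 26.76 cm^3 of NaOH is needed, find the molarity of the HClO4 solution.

0.0693 M

n(NaOH) delivered = 0.1129 x 0.02676 = 0.003021 mol.
For a 1:1 reaction, n(HClO4) = 0.003021 mol.
[HClO4] = 0.003021 mol / 0.04357 L = 0.0693 M.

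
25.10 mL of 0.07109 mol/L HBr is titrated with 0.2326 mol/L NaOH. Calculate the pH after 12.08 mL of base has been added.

12.44

n(acid) = 0.07109 x 0.02510 = 0.001784 mol; n(NaOH) added = 0.2326 x 0.01208 = 0.002810 mol.
Base is in excess by 0.002810 - 0.001784 = 0.001025 mol in a total volume of 0.03718 L.
[OH^-] = 0.001025/0.03718 = 0.02758 M, so pOH = 1.56 and pH = 14.00 - 1.56 = 12.44.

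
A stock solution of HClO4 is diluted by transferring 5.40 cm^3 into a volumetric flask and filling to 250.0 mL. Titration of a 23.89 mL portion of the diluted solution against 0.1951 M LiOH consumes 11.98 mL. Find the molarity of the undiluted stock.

n(LiOH) = 0.1951 x 0.01198 = 0.002337 mol.
n(HClO4) in the aliquot = 0.002337 mol.
[diluted HClO4] = 0.002337 / 0.02389 = 0.09784 M.
Dilution factor = 250.0/5.400 = 46.30, so [stock] = 0.09784 x 46.30 = 4.53 M.

4.53 M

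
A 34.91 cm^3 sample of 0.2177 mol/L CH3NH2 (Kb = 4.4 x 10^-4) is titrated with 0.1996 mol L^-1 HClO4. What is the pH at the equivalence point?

n(CH3NH2) = 0.2177 x 0.03491 = 0.007600 mol; V(HClO4) at equivalence = 0.007600/0.1996 = 0.03808 L.
At equivalence the base is fully converted to CH3NH3+; total volume = 0.07299 L, so [CH3NH3+] = 0.007600/0.07299 = 0.1041 M.
Ka(CH3NH3+) = Kw/Kb = 1.0e-14 / 4.4 x 10^-4 = 2.27e-11.
[H^+] = sqrt(Ka x [CH3NH3+]) = sqrt(2.27e-11 x 0.1041) = 1.54e-6 M.
pH = -log(1.54e-6) = 5.81.

5.81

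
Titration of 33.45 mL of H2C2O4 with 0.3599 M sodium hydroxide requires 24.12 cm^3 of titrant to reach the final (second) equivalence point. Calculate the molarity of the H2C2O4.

n(NaOH) = 0.3599 x 0.02412 = 0.008681 mol.
At the final (second) equivalence point, 2 mol OH^- react per mol H2C2O4, so n(H2C2O4) = 0.008681 / 2 = 0.004340 mol.
[H2C2O4] = 0.004340 / 0.03345 L = 0.130 M.

0.130 M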